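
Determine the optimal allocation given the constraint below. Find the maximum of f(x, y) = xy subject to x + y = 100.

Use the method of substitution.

Substitute y = 100 - x into f(x,y) = xy:
g(x) = x(100 - x) = 100x - x^2
g'(x) = 100 - 2x = 0  =>  x = 50
y = 100 - 50 = 50
Maximum value = 50 * 50 = 2500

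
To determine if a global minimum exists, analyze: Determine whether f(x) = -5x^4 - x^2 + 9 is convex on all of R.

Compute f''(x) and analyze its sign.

f(x) = -5x^4 - x^2 + 9
f'(x) = -20x^3 + -2x
f''(x) = -60x^2 + -2
f''(x) = -60x^2 + -2 <= -2 < 0 for all x
Therefore, f is concave on R.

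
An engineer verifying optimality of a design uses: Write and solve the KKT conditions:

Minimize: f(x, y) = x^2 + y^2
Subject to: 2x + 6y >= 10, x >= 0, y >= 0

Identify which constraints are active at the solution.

KKT conditions for min x^2 + y^2 s.t. 2x + 6y >= 10, x >= 0, y >= 0:
Stationarity: 2x = mu*2 + mu_x, 2y = mu*6 + mu_y, with mu, mu_x, mu_y >= 0
Complementary slackness: mu*(2x + 6y - 10) = 0, mu_x*x = 0, mu_y*y = 0
(0, 0) is infeasible (2*0 + 6*0 < 10), so if mu = 0 stationarity would force x = mu_x/2 >= 0, y = mu_y/2 >= 0 with mu_x*x = mu_y*y = 0, i.e. x = y = 0: contradiction. Hence mu > 0 and 2x + 6y = 10 is active.
Try x > 0, y > 0 (so mu_x = mu_y = 0): x = 2*mu/2, y = 6*mu/2
Substitute: 2*(2*mu/2) + 6*(6*mu/2) = 10
  mu*40/2 = 10 => mu = 1/2
x* = 1/2 > 0, y* = 3/2 > 0, consistent with mu_x = mu_y = 0.
f is convex and the constraints are linear, so this KKT point is the global minimum.
f* = 5/2
Active constraints: 2x + 6y >= 10 (holds with equality, mu = 1/2 > 0); x >= 0 and y >= 0 are inactive (mu_x = mu_y = 0).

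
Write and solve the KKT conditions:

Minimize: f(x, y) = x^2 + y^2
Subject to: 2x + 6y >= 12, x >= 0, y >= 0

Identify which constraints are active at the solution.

KKT conditions for min x^2 + y^2 s.t. 2x + 6y >= 12, x >= 0, y >= 0:
Stationarity: 2x = mu*2 + mu_x, 2y = mu*6 + mu_y, with mu, mu_x, mu_y >= 0
Complementary slackness: mu*(2x + 6y - 12) = 0, mu_x*x = 0, mu_y*y = 0
(0, 0) is infeasible (2*0 + 6*0 < 12), so if mu = 0 stationarity would force x = mu_x/2 >= 0, y = mu_y/2 >= 0 with mu_x*x = mu_y*y = 0, i.e. x = y = 0: contradiction. Hence mu > 0 and 2x + 6y = 12 is active.
Try x > 0, y > 0 (so mu_x = mu_y = 0): x = 2*mu/2, y = 6*mu/2
Substitute: 2*(2*mu/2) + 6*(6*mu/2) = 12
  mu*40/2 = 12 => mu = 3/5
x* = 3/5 > 0, y* = 9/5 > 0, consistent with mu_x = mu_y = 0.
f is convex and the constraints are linear, so this KKT point is the global minimum.
f* = 18/5
Active constraints: 2x + 6y >= 12 (holds with equality, mu = 3/5 > 0); x >= 0 and y >= 0 are inactive (mu_x = mu_y = 0).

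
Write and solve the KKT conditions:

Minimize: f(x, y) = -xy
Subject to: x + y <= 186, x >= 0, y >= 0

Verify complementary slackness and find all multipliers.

Problem: min -xy s.t. x + y <= 186 (multiplier lambda), x >= 0 (mu_x), y >= 0 (mu_y)
KKT stationarity: -y + lambda - mu_x = 0, -x + lambda - mu_y = 0, with lambda, mu_x, mu_y >= 0
Complementary slackness: lambda*(x + y - 186) = 0, mu_x*x = 0, mu_y*y = 0
If lambda = 0: y = -mu_x <= 0 and x = -mu_y <= 0 force x = y = 0 with f = 0; but x = y = 93 is feasible with f = -8649 < 0, so this is not the minimum. Hence lambda > 0 and x + y = 186.
Try x > 0, y > 0 (so mu_x = mu_y = 0): y = lambda, x = lambda => x = y = lambda
x + y = 186 => 2*lambda = 186 => lambda = 93
x* = y* = 93 > 0, consistent with mu_x = mu_y = 0.
(Any feasible point with x = 0 or y = 0 has f = 0 > -8649, so the minimum is not on those boundaries.)
min(-xy) = -8649 (i.e. max xy = 8649)
Multipliers: lambda = 93, mu_x = 0, mu_y = 0
Complementary slackness: lambda*(x + y - 186) = 93*(93 + 93 - 186) = 0, mu_x*x = 0*93 = 0, mu_y*y = 0*93 = 0. Satisfied.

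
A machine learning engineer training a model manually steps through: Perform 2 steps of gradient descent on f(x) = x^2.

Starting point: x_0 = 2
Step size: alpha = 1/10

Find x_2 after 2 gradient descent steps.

f(x) = x^2, f'(x) = 2x + (0)
Step 1: f'(2) = 4, x_1 = 2 - 1/10 * 4 = 8/5
Step 2: f'(8/5) = 16/5, x_2 = 8/5 - 1/10 * 16/5 = 32/25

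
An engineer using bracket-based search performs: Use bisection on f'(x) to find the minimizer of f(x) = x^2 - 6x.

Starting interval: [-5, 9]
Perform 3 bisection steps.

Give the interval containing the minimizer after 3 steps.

Finding critical point of f(x) = x^2 - 6x using bisection on f'(x) = 2x + -6.
f'(x) = 0 when x = 3.
Starting interval: [-5, 9]
Step 1: mid = 2, f'(mid) = -2, new interval = [2, 9]
Step 2: mid = 11/2, f'(mid) = 5, new interval = [2, 11/2]
Step 3: mid = 15/4, f'(mid) = 3/2, new interval = [2, 15/4]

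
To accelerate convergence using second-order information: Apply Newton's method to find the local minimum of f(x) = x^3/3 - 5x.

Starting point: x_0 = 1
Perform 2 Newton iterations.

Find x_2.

f(x) = x^3/3 - 5x
f'(x) = x^2 - 5, f''(x) = 2x
Newton update: x_{n+1} = x_n - (x_n^2 - 5)/(2*x_n)
Step 1: x_0 = 1, f'=-4, f''=2, x_1 = 3
Step 2: x_1 = 3, f'=4, f''=6, x_2 = 7/3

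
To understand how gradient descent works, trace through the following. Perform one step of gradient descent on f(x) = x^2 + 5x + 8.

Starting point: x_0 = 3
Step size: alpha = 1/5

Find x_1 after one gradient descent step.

f(x) = x^2 + 5x + 8
f'(x) = 2x + 5
f'(3) = 2*3 + (5) = 11
x_1 = x_0 - alpha * f'(x_0) = 3 - 1/5 * 11 = 4/5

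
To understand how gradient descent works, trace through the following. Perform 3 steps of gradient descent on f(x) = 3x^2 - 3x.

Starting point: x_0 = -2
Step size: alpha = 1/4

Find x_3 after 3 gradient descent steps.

f(x) = 3x^2 - 3x, f'(x) = 6x + (-3)
Step 1: f'(-2) = -15, x_1 = -2 - 1/4 * -15 = 7/4
Step 2: f'(7/4) = 15/2, x_2 = 7/4 - 1/4 * 15/2 = -1/8
Step 3: f'(-1/8) = -15/4, x_3 = -1/8 - 1/4 * -15/4 = 13/16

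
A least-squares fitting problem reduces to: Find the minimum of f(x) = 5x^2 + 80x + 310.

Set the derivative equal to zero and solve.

f(x) = 5x^2 + 80x + 310
f'(x) = 10x + (80) = 0
x = -80/10 = -8
f(-8) = -10
Since f''(x) = 10 > 0, this is a minimum.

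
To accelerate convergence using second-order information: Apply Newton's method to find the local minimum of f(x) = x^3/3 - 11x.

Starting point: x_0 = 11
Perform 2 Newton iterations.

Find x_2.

f(x) = x^3/3 - 11x
f'(x) = x^2 - 11, f''(x) = 2x
Newton update: x_{n+1} = x_n - (x_n^2 - 11)/(2*x_n)
Step 1: x_0 = 11, f'=110, f''=22, x_1 = 6
Step 2: x_1 = 6, f'=25, f''=12, x_2 = 47/12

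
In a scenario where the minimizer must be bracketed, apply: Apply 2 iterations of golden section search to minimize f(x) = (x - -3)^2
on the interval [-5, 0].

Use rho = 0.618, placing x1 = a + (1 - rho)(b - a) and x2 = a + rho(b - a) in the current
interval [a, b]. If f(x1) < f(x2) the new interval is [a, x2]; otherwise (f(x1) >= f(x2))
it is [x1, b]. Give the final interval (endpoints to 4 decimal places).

Golden section search for min of f(x) = (x - -3)^2 on [-5, 0].
Each step: x1 = a + (1 - rho)(b - a), x2 = a + rho(b - a); if f(x1) < f(x2) keep [a, x2], otherwise keep [x1, b].
Step 1: [-5.0000, 0.0000], x1=-3.0900 (f=0.0081), x2=-1.9100 (f=1.1881); f(x1) < f(x2) => keep [-5.0000, -1.9100]
Step 2: [-5.0000, -1.9100], x1=-3.8196 (f=0.6718), x2=-3.0904 (f=0.0082); f(x1) > f(x2) => keep [-3.8196, -1.9100]
Final interval: [-3.8196, -1.9100]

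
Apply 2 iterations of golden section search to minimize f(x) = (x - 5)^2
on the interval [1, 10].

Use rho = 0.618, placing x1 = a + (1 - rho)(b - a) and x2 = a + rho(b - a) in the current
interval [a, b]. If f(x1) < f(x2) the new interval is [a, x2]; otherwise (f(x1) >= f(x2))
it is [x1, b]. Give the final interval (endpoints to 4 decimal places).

Golden section search for min of f(x) = (x - 5)^2 on [1, 10].
Each step: x1 = a + (1 - rho)(b - a), x2 = a + rho(b - a); if f(x1) < f(x2) keep [a, x2], otherwise keep [x1, b].
Step 1: [1.0000, 10.0000], x1=4.4380 (f=0.3158), x2=6.5620 (f=2.4398); f(x1) < f(x2) => keep [1.0000, 6.5620]
Step 2: [1.0000, 6.5620], x1=3.1247 (f=3.5168), x2=4.4373 (f=0.3166); f(x1) > f(x2) => keep [3.1247, 6.5620]
Final interval: [3.1247, 6.5620]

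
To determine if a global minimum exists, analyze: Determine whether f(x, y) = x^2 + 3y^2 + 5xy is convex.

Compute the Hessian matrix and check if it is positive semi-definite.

f(x,y) = x^2 + 3y^2 + 5xy
Hessian H = [[2, 5], [5, 6]]
trace(H) = 8, det(H) = -13
Eigenvalues: (8 +/- sqrt(116)) / 2 = 9.385, -1.385
Since not both eigenvalues positive, f is neither convex nor concave.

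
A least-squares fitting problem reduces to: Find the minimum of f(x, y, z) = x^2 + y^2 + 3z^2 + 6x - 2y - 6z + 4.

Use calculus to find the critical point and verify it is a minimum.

f(x,y,z) = x^2 + y^2 + 3z^2 + 6x - 2y - 6z + 4
df/dx = 2x + (6) = 0 => x = -3
df/dy = 2y + (-2) = 0 => y = 1
df/dz = 6z + (-6) = 0 => z = 1
f(-3,1,1) = 1*(-3)^2 + 1*(1)^2 + 3*(1)^2 + 6*(-3) + -2*(1) + -6*(1) + 4 = -9
Hessian is diagonal with entries 2, 2, 6 > 0, confirmed minimum.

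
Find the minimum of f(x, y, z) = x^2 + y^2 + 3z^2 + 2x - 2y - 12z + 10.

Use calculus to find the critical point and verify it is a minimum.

f(x,y,z) = x^2 + y^2 + 3z^2 + 2x - 2y - 12z + 10
df/dx = 2x + (2) = 0 => x = -1
df/dy = 2y + (-2) = 0 => y = 1
df/dz = 6z + (-12) = 0 => z = 2
f(-1,1,2) = 1*(-1)^2 + 1*(1)^2 + 3*(2)^2 + 2*(-1) + -2*(1) + -12*(2) + 10 = -4
Hessian is diagonal with entries 2, 2, 6 > 0, confirmed minimum.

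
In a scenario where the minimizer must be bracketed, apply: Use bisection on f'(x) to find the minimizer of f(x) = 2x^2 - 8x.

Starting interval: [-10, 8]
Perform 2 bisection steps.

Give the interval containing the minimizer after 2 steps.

Finding critical point of f(x) = 2x^2 - 8x using bisection on f'(x) = 4x + -8.
f'(x) = 0 when x = 2.
Starting interval: [-10, 8]
Step 1: mid = -1, f'(mid) = -12, new interval = [-1, 8]
Step 2: mid = 7/2, f'(mid) = 6, new interval = [-1, 7/2]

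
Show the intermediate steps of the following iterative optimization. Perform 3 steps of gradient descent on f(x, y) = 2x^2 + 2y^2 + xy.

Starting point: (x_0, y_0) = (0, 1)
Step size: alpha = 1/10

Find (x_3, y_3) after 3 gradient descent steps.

f(x,y) = 2x^2 + 2y^2 + xy
grad_x = 4x + 1y, grad_y = 4y + 1x
Step 1: grad = (1, 4), (-1/10, 3/5)
Step 2: grad = (1/5, 23/10), (-3/25, 37/100)
Step 3: grad = (-11/100, 34/25), (-109/1000, 117/500)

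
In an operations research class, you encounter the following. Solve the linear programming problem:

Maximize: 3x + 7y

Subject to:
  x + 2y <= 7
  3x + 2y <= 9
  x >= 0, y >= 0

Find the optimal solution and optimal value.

Feasible vertices: (0, 0), (0, 7/2), (1, 3), (3, 0)
Objective 3x + 7y at each:
  (0, 0): 0
  (0, 7/2): 49/2
  (1, 3): 24
  (3, 0): 9
Maximum is 49/2 at (0, 7/2).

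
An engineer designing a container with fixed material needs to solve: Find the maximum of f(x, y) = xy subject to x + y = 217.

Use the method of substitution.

Substitute y = 217 - x into f(x,y) = xy:
g(x) = x(217 - x) = 217x - x^2
g'(x) = 217 - 2x = 0  =>  x = 217/2
y = 217 - 217/2 = 217/2
Maximum value = (217/2) * (217/2) = 47089/4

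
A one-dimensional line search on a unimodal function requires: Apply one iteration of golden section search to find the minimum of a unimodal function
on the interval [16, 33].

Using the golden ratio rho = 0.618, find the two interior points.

Golden section search on [16, 33].
Golden ratio rho = 0.618 (approx).
Interior points:
  x_1 = 16 + (1-0.618)*17 = 22.4940
  x_2 = 16 + 0.618*17 = 26.5060
Compare f(x_1) and f(x_2) to determine which subinterval to keep.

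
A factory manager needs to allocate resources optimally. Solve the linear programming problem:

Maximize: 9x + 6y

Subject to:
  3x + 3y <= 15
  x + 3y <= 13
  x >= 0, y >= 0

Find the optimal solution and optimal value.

Feasible vertices: (0, 0), (0, 13/3), (1, 4), (5, 0)
Objective 9x + 6y at each:
  (0, 0): 0
  (0, 13/3): 26
  (1, 4): 33
  (5, 0): 45
Maximum is 45 at (5, 0).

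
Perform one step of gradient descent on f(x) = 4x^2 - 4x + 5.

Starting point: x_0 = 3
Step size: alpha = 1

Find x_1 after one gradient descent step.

f(x) = 4x^2 - 4x + 5
f'(x) = 8x - 4
f'(3) = 8*3 + (-4) = 20
x_1 = x_0 - alpha * f'(x_0) = 3 - 1 * 20 = -17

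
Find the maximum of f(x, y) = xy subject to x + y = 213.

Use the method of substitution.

Substitute y = 213 - x into f(x,y) = xy:
g(x) = x(213 - x) = 213x - x^2
g'(x) = 213 - 2x = 0  =>  x = 213/2
y = 213 - 213/2 = 213/2
Maximum value = (213/2) * (213/2) = 45369/4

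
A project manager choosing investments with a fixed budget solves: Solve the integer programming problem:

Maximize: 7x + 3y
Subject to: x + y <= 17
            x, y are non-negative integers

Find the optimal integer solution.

Objective: 7x + 3y, constraint: x + y <= 17
Coefficient of x is 7 >= coefficient of y is 3, so allocate the entire budget to x.
Optimal: x = 17, y = 0, value = 119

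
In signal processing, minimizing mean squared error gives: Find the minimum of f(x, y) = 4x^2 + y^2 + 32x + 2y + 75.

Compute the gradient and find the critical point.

f(x,y) = 4x^2 + y^2 + 32x + 2y + 75
df/dx = 8x + (32) = 0  =>  x = -4
df/dy = 2y + (2) = 0  =>  y = -1
f(-4, -1) = 4*(-4)^2 + 1*(-1)^2 + 32*(-4) + 2*(-1) + 75 = 10
Hessian is diagonal with entries 8, 2 > 0, so this is a minimum.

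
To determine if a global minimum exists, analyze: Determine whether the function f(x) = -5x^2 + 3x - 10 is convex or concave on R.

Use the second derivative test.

f(x) = -5x^2 + 3x - 10
f'(x) = -10x + 3
f''(x) = -10
Since f''(x) = -10 < 0 for all x, f is concave on R.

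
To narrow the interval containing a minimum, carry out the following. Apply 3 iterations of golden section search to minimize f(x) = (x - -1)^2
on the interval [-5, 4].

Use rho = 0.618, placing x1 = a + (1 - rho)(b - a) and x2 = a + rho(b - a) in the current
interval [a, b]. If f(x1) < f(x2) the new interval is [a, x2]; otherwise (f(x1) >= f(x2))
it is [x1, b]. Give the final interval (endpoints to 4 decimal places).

Golden section search for min of f(x) = (x - -1)^2 on [-5, 4].
Each step: x1 = a + (1 - rho)(b - a), x2 = a + rho(b - a); if f(x1) < f(x2) keep [a, x2], otherwise keep [x1, b].
Step 1: [-5.0000, 4.0000], x1=-1.5620 (f=0.3158), x2=0.5620 (f=2.4398); f(x1) < f(x2) => keep [-5.0000, 0.5620]
Step 2: [-5.0000, 0.5620], x1=-2.8753 (f=3.5168), x2=-1.5627 (f=0.3166); f(x1) > f(x2) => keep [-2.8753, 0.5620]
Step 3: [-2.8753, 0.5620], x1=-1.5623 (f=0.3161), x2=-0.7511 (f=0.0620); f(x1) > f(x2) => keep [-1.5623, 0.5620]
Final interval: [-1.5623, 0.5620]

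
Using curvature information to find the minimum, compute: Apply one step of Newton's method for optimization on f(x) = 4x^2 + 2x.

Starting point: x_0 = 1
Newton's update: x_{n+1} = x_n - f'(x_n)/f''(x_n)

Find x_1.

f(x) = 4x^2 + 2x
f'(x) = 8x + (2), f''(x) = 8
Newton step: x_1 = x_0 - f'(x_0)/f''(x_0)
f'(1) = 10
x_1 = 1 - 10/8 = -1/4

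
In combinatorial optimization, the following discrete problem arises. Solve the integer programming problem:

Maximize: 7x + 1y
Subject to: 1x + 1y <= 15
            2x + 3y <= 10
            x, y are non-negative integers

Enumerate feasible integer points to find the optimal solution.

Constraint 1: 1x + 1y <= 15
Constraint 2: 2x + 3y <= 10
Feasible x range (need y >= 0): 0 <= x <= min(15/1, 10/2) => x in {0, ..., 5}.
Enumerate feasible integer points row by row (the coefficient of y is 1 > 0, so for each x the largest feasible y gives the best value):
  x = 0: y <= min((15 - 1*0)/1, (10 - 2*0)/3) => y in {0, ..., 3}; best 7*0 + 1*3 = 3
  x = 1: y <= min((15 - 1*1)/1, (10 - 2*1)/3) => y in {0, ..., 2}; best 7*1 + 1*2 = 9
  x = 2: y <= min((15 - 1*2)/1, (10 - 2*2)/3) => y in {0, ..., 2}; best 7*2 + 1*2 = 16
  x = 3: y <= min((15 - 1*3)/1, (10 - 2*3)/3) => y in {0, ..., 1}; best 7*3 + 1*1 = 22
  x = 4: y <= min((15 - 1*4)/1, (10 - 2*4)/3) => y in {0}; best 7*4 + 1*0 = 28
  x = 5: y <= min((15 - 1*5)/1, (10 - 2*5)/3) => y in {0}; best 7*5 + 1*0 = 35
The maximum 7x + 1y = 35 is achieved at x = 5, y = 0.
Check: 1*5 + 1*0 = 5 <= 15 and 2*5 + 3*0 = 10 <= 10.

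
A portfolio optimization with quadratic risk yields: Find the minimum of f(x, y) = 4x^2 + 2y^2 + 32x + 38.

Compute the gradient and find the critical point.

f(x,y) = 4x^2 + 2y^2 + 32x + 38
df/dx = 8x + (32) = 0  =>  x = -4
df/dy = 4y + (0) = 0  =>  y = 0
f(-4, 0) = 4*(-4)^2 + 2*(0)^2 + 32*(-4) + 38 = -26
Hessian is diagonal with entries 8, 4 > 0, so this is a minimum.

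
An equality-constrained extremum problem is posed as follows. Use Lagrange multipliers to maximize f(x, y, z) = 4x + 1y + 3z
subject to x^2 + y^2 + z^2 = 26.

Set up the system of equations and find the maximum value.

Lagrange conditions: 4 = 2*lambda*x, 1 = 2*lambda*y, 3 = 2*lambda*z
So x:4 = y:1 = z:3, i.e. x = 4t, y = 1t, z = 3t
Constraint: t^2*(4^2 + 1^2 + 3^2) = 26
  t^2 * 26 = 26  =>  t = sqrt(1)
Maximum = 4*4t + 1*1t + 3*3t = 26*sqrt(1) = 26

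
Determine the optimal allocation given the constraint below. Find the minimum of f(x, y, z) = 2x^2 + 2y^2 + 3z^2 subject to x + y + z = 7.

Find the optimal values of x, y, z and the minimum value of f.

Using Lagrange multipliers on f = 2x^2 + 2y^2 + 3z^2 with constraint x + y + z = 7:
Conditions: 2*2*x = lambda, 2*2*y = lambda, 2*3*z = lambda
So x = lambda/4, y = lambda/4, z = lambda/6
Substituting into constraint: lambda * (2/3) = 7
lambda = 21/2
x = 21/8, y = 21/8, z = 7/4
Minimum value = 147/4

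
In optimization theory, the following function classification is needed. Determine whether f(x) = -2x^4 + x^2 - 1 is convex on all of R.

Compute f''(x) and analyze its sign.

f(x) = -2x^4 + x^2 - 1
f'(x) = -8x^3 + 2x
f''(x) = -24x^2 + 2
f''(x) = -24x^2 + 2 -> -inf as |x| -> inf
Therefore, f is not globally convex on R.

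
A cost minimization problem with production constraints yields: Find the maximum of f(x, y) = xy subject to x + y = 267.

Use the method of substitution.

Substitute y = 267 - x into f(x,y) = xy:
g(x) = x(267 - x) = 267x - x^2
g'(x) = 267 - 2x = 0  =>  x = 267/2
y = 267 - 267/2 = 267/2
Maximum value = (267/2) * (267/2) = 71289/4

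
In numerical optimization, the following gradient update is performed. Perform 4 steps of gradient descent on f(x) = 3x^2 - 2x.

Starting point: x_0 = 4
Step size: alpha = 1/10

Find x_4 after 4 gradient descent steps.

f(x) = 3x^2 - 2x, f'(x) = 6x + (-2)
Step 1: f'(4) = 22, x_1 = 4 - 1/10 * 22 = 9/5
Step 2: f'(9/5) = 44/5, x_2 = 9/5 - 1/10 * 44/5 = 23/25
Step 3: f'(23/25) = 88/25, x_3 = 23/25 - 1/10 * 88/25 = 71/125
Step 4: f'(71/125) = 176/125, x_4 = 71/125 - 1/10 * 176/125 = 267/625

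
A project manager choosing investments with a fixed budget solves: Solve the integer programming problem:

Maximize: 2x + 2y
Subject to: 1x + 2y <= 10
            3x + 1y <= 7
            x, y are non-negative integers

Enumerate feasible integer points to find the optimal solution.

Constraint 1: 1x + 2y <= 10
Constraint 2: 3x + 1y <= 7
Feasible x range (need y >= 0): 0 <= x <= min(10/1, 7/3) => x in {0, ..., 2}.
Enumerate feasible integer points row by row (the coefficient of y is 2 > 0, so for each x the largest feasible y gives the best value):
  x = 0: y <= min((10 - 1*0)/2, (7 - 3*0)/1) => y in {0, ..., 5}; best 2*0 + 2*5 = 10
  x = 1: y <= min((10 - 1*1)/2, (7 - 3*1)/1) => y in {0, ..., 4}; best 2*1 + 2*4 = 10
  x = 2: y <= min((10 - 1*2)/2, (7 - 3*2)/1) => y in {0, ..., 1}; best 2*2 + 2*1 = 6
The maximum 2x + 2y = 10 is achieved at x = 0, y = 5.
(The same value 10 is also attained at (1, 4).)
Check: 1*0 + 2*5 = 10 <= 10 and 3*0 + 1*5 = 5 <= 7.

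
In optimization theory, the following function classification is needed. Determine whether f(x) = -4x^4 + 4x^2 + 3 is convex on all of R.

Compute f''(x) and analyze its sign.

f(x) = -4x^4 + 4x^2 + 3
f'(x) = -16x^3 + 8x
f''(x) = -48x^2 + 8
f''(x) = -48x^2 + 8 -> -inf as |x| -> inf
Therefore, f is not globally convex on R.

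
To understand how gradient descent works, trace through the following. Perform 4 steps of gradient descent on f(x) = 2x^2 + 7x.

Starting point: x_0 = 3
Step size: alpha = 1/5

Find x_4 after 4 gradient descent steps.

f(x) = 2x^2 + 7x, f'(x) = 4x + (7)
Step 1: f'(3) = 19, x_1 = 3 - 1/5 * 19 = -4/5
Step 2: f'(-4/5) = 19/5, x_2 = -4/5 - 1/5 * 19/5 = -39/25
Step 3: f'(-39/25) = 19/25, x_3 = -39/25 - 1/5 * 19/25 = -214/125
Step 4: f'(-214/125) = 19/125, x_4 = -214/125 - 1/5 * 19/125 = -1089/625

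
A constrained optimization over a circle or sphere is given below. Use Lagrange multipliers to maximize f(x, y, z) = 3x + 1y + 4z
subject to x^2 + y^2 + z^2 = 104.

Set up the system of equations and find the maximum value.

Lagrange conditions: 3 = 2*lambda*x, 1 = 2*lambda*y, 4 = 2*lambda*z
So x:3 = y:1 = z:4, i.e. x = 3t, y = 1t, z = 4t
Constraint: t^2*(3^2 + 1^2 + 4^2) = 104
  t^2 * 26 = 104  =>  t = sqrt(4)
Maximum = 3*3t + 1*1t + 4*4t = 26*sqrt(4) = 52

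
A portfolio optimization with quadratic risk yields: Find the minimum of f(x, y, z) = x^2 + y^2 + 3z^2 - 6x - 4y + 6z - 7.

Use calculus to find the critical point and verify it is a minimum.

f(x,y,z) = x^2 + y^2 + 3z^2 - 6x - 4y + 6z - 7
df/dx = 2x + (-6) = 0 => x = 3
df/dy = 2y + (-4) = 0 => y = 2
df/dz = 6z + (6) = 0 => z = -1
f(3,2,-1) = 1*(3)^2 + 1*(2)^2 + 3*(-1)^2 + -6*(3) + -4*(2) + 6*(-1) + -7 = -23
Hessian is diagonal with entries 2, 2, 6 > 0, confirmed minimum.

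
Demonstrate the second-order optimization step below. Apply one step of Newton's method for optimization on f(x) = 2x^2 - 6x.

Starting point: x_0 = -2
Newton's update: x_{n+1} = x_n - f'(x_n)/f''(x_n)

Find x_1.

f(x) = 2x^2 - 6x
f'(x) = 4x + (-6), f''(x) = 4
Newton step: x_1 = x_0 - f'(x_0)/f''(x_0)
f'(-2) = -14
x_1 = -2 - -14/4 = 3/2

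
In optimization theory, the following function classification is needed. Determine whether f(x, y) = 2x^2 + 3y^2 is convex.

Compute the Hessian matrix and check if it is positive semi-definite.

f(x,y) = 2x^2 + 3y^2
Hessian H = [[4, 0], [0, 6]]
trace(H) = 10, det(H) = 24
Eigenvalues: (10 +/- sqrt(4)) / 2 = 6, 4
Since both eigenvalues > 0, f is convex.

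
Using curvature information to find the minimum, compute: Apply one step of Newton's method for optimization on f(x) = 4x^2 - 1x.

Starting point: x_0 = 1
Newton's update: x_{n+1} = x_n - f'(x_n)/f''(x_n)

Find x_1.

f(x) = 4x^2 - 1x
f'(x) = 8x + (-1), f''(x) = 8
Newton step: x_1 = x_0 - f'(x_0)/f''(x_0)
f'(1) = 7
x_1 = 1 - 7/8 = 1/8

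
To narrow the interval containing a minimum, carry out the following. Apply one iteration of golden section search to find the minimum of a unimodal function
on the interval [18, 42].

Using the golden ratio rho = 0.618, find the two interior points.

Golden section search on [18, 42].
Golden ratio rho = 0.618 (approx).
Interior points:
  x_1 = 18 + (1-0.618)*24 = 27.1680
  x_2 = 18 + 0.618*24 = 32.8320
Compare f(x_1) and f(x_2) to determine which subinterval to keep.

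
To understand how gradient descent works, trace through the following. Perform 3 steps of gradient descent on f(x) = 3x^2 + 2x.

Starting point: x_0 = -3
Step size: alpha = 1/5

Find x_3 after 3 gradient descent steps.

f(x) = 3x^2 + 2x, f'(x) = 6x + (2)
Step 1: f'(-3) = -16, x_1 = -3 - 1/5 * -16 = 1/5
Step 2: f'(1/5) = 16/5, x_2 = 1/5 - 1/5 * 16/5 = -11/25
Step 3: f'(-11/25) = -16/25, x_3 = -11/25 - 1/5 * -16/25 = -39/125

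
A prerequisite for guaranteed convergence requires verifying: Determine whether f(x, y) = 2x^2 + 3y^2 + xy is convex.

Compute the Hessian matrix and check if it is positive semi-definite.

f(x,y) = 2x^2 + 3y^2 + xy
Hessian H = [[4, 1], [1, 6]]
trace(H) = 10, det(H) = 23
Eigenvalues: (10 +/- sqrt(8)) / 2 = 6.414, 3.586
Since both eigenvalues > 0, f is convex.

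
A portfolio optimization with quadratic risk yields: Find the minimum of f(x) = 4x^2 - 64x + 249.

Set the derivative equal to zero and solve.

f(x) = 4x^2 - 64x + 249
f'(x) = 8x + (-64) = 0
x = 64/8 = 8
f(8) = -7
Since f''(x) = 8 > 0, this is a minimum.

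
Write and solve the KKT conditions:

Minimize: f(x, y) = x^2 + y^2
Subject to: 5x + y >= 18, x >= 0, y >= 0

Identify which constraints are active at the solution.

KKT conditions for min x^2 + y^2 s.t. 5x + 1y >= 18, x >= 0, y >= 0:
Stationarity: 2x = mu*5 + mu_x, 2y = mu*1 + mu_y, with mu, mu_x, mu_y >= 0
Complementary slackness: mu*(5x + y - 18) = 0, mu_x*x = 0, mu_y*y = 0
(0, 0) is infeasible (5*0 + 1*0 < 18), so if mu = 0 stationarity would force x = mu_x/2 >= 0, y = mu_y/2 >= 0 with mu_x*x = mu_y*y = 0, i.e. x = y = 0: contradiction. Hence mu > 0 and 5x + y = 18 is active.
Try x > 0, y > 0 (so mu_x = mu_y = 0): x = 5*mu/2, y = 1*mu/2
Substitute: 5*(5*mu/2) + 1*(1*mu/2) = 18
  mu*26/2 = 18 => mu = 18/13
x* = 45/13 > 0, y* = 9/13 > 0, consistent with mu_x = mu_y = 0.
f is convex and the constraints are linear, so this KKT point is the global minimum.
f* = 162/13
Active constraints: 5x + y >= 18 (holds with equality, mu = 18/13 > 0); x >= 0 and y >= 0 are inactive (mu_x = mu_y = 0).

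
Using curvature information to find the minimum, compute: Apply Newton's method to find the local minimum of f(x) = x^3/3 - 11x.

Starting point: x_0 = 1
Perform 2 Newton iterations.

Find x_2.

f(x) = x^3/3 - 11x
f'(x) = x^2 - 11, f''(x) = 2x
Newton update: x_{n+1} = x_n - (x_n^2 - 11)/(2*x_n)
Step 1: x_0 = 1, f'=-10, f''=2, x_1 = 6
Step 2: x_1 = 6, f'=25, f''=12, x_2 = 47/12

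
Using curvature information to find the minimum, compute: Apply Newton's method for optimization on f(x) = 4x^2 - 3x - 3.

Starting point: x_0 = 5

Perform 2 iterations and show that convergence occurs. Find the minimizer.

f(x) = 4x^2 - 3x - 3, f'(x) = 8x + (-3), f''(x) = 8
Step 1: f'(5) = 37, x_1 = 5 - 37/8 = 3/8
Step 2: f'(3/8) = 0, x_2 = 3/8 (converged)
Newton's method converges in 1 step for quadratics.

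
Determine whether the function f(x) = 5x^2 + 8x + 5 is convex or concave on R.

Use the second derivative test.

f(x) = 5x^2 + 8x + 5
f'(x) = 10x + 8
f''(x) = 10
Since f''(x) = 10 > 0 for all x, f is convex on R.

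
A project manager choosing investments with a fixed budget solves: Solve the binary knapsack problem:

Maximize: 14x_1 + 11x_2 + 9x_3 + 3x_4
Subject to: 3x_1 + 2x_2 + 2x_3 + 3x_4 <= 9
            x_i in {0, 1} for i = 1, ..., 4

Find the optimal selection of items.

Items: item 1 (v=14, w=3), item 2 (v=11, w=2), item 3 (v=9, w=2), item 4 (v=3, w=3)
Capacity: 9
Checking all 16 subsets (w = total weight, v = total value):
  {}: w = 0, v = 0
  {1}: w = 3, v = 14
  {2}: w = 2, v = 11
  {3}: w = 2, v = 9
  {4}: w = 3, v = 3
  {1, 2}: w = 5, v = 25
  {1, 3}: w = 5, v = 23
  {1, 4}: w = 6, v = 17
  {2, 3}: w = 4, v = 20
  {2, 4}: w = 5, v = 14
  {3, 4}: w = 5, v = 12
  {1, 2, 3}: w = 7, v = 34
  {1, 2, 4}: w = 8, v = 28
  {1, 3, 4}: w = 8, v = 26
  {2, 3, 4}: w = 7, v = 23
  {1, 2, 3, 4}: w = 10 > 9, infeasible
Best feasible subset: items [1, 2, 3]
Total weight: 7 <= 9, total value: 34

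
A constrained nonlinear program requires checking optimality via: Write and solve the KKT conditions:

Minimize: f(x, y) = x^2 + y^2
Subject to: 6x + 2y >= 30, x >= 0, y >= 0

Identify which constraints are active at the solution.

KKT conditions for min x^2 + y^2 s.t. 6x + 2y >= 30, x >= 0, y >= 0:
Stationarity: 2x = mu*6 + mu_x, 2y = mu*2 + mu_y, with mu, mu_x, mu_y >= 0
Complementary slackness: mu*(6x + 2y - 30) = 0, mu_x*x = 0, mu_y*y = 0
(0, 0) is infeasible (6*0 + 2*0 < 30), so if mu = 0 stationarity would force x = mu_x/2 >= 0, y = mu_y/2 >= 0 with mu_x*x = mu_y*y = 0, i.e. x = y = 0: contradiction. Hence mu > 0 and 6x + 2y = 30 is active.
Try x > 0, y > 0 (so mu_x = mu_y = 0): x = 6*mu/2, y = 2*mu/2
Substitute: 6*(6*mu/2) + 2*(2*mu/2) = 30
  mu*40/2 = 30 => mu = 3/2
x* = 9/2 > 0, y* = 3/2 > 0, consistent with mu_x = mu_y = 0.
f is convex and the constraints are linear, so this KKT point is the global minimum.
f* = 45/2
Active constraints: 6x + 2y >= 30 (holds with equality, mu = 3/2 > 0); x >= 0 and y >= 0 are inactive (mu_x = mu_y = 0).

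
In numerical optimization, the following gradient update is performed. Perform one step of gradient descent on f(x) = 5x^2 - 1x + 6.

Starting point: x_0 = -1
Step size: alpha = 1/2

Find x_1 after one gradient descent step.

f(x) = 5x^2 - 1x + 6
f'(x) = 10x - 1
f'(-1) = 10*-1 + (-1) = -11
x_1 = x_0 - alpha * f'(x_0) = -1 - 1/2 * -11 = 9/2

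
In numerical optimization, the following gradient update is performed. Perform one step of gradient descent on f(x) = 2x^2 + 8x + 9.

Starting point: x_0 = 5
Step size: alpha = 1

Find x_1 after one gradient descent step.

f(x) = 2x^2 + 8x + 9
f'(x) = 4x + 8
f'(5) = 4*5 + (8) = 28
x_1 = x_0 - alpha * f'(x_0) = 5 - 1 * 28 = -23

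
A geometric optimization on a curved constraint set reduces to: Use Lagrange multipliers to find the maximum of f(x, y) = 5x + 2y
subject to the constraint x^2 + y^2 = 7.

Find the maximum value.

Set up Lagrange conditions: grad f = lambda * grad g
  5 = 2*lambda*x
  2 = 2*lambda*y
From these: x/y = 5/2, so x = 5t, y = 2t for some t.
Substitute into constraint: (5t)^2 + (2t)^2 = 7
  t^2 * 29 = 7
  t = sqrt(7/29)
Maximum = 5*x + 2*y = (5^2 + 2^2)*t = 29 * sqrt(7/29) = sqrt(203)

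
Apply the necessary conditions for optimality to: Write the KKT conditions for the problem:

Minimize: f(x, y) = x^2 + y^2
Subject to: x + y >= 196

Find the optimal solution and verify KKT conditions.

KKT conditions for min x^2 + y^2 s.t. x + y >= 196:
Stationarity: 2x = mu, 2y = mu
So x = y = mu/2.
Complementary slackness: mu*(x + y - 196) = 0
Primal feasibility: x + y >= 196; dual feasibility: mu >= 0
If mu = 0 then x = y = 0, but 0 + 0 < 196 is infeasible, so the constraint is active.
Constraint active: x + y = 2*(mu/2) = 196 => mu = 196
x = y = 98, f = 19208
Verify: stationarity 2*98 = 196 = mu; primal 98 + 98 = 196 >= 196; dual mu = 196 >= 0; complementary slackness 196*(196 - 196) = 0. All KKT conditions hold.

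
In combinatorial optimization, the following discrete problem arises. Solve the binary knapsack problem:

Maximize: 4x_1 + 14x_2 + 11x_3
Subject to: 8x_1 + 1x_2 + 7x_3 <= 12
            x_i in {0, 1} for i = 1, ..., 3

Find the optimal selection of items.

Items: item 1 (v=4, w=8), item 2 (v=14, w=1), item 3 (v=11, w=7)
Capacity: 12
Checking all 8 subsets (w = total weight, v = total value):
  {}: w = 0, v = 0
  {1}: w = 8, v = 4
  {2}: w = 1, v = 14
  {3}: w = 7, v = 11
  {1, 2}: w = 9, v = 18
  {1, 3}: w = 15 > 12, infeasible
  {2, 3}: w = 8, v = 25
  {1, 2, 3}: w = 16 > 12, infeasible
Best feasible subset: items [2, 3]
Total weight: 8 <= 12, total value: 25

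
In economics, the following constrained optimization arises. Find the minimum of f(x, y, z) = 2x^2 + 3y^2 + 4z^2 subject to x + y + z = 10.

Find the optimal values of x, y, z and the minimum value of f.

Using Lagrange multipliers on f = 2x^2 + 3y^2 + 4z^2 with constraint x + y + z = 10:
Conditions: 2*2*x = lambda, 2*3*y = lambda, 2*4*z = lambda
So x = lambda/4, y = lambda/6, z = lambda/8
Substituting into constraint: lambda * (13/24) = 10
lambda = 240/13
x = 60/13, y = 40/13, z = 30/13
Minimum value = 1200/13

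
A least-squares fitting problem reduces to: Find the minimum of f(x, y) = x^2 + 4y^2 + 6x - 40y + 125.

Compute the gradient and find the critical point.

f(x,y) = x^2 + 4y^2 + 6x - 40y + 125
df/dx = 2x + (6) = 0  =>  x = -3
df/dy = 8y + (-40) = 0  =>  y = 5
f(-3, 5) = 1*(-3)^2 + 4*(5)^2 + 6*(-3) + -40*(5) + 125 = 16
Hessian is diagonal with entries 2, 8 > 0, so this is a minimum.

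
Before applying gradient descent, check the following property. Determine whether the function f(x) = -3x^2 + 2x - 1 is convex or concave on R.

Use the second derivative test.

f(x) = -3x^2 + 2x - 1
f'(x) = -6x + 2
f''(x) = -6
Since f''(x) = -6 < 0 for all x, f is concave on R.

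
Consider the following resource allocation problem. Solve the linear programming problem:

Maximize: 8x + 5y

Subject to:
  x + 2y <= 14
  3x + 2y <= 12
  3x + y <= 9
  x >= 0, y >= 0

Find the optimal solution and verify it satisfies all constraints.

Feasible vertices: (0, 0), (0, 6), (2, 3), (3, 0)
Objective 8x + 5y at each vertex:
  (0, 0): 0
  (0, 6): 30
  (2, 3): 31
  (3, 0): 24
Maximum is 31 at (2, 3).
Verify constraints at (x, y) = (2, 3):
  1*2 + 2*3 = 8 <= 14
  3*2 + 2*3 = 12 <= 12 (active)
  3*2 + 1*3 = 9 <= 9 (active)
  x = 2 >= 0, y = 3 >= 0. All constraints satisfied.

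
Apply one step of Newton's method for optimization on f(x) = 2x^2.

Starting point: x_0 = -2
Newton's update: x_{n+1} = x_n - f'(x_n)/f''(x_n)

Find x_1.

f(x) = 2x^2
f'(x) = 4x + (0), f''(x) = 4
Newton step: x_1 = x_0 - f'(x_0)/f''(x_0)
f'(-2) = -8
x_1 = -2 - -8/4 = 0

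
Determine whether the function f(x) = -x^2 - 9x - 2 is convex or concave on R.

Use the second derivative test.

f(x) = -x^2 - 9x - 2
f'(x) = -2x - 9
f''(x) = -2
Since f''(x) = -2 < 0 for all x, f is concave on R.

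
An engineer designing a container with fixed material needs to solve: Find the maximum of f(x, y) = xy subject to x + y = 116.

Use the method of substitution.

Substitute y = 116 - x into f(x,y) = xy:
g(x) = x(116 - x) = 116x - x^2
g'(x) = 116 - 2x = 0  =>  x = 58
y = 116 - 58 = 58
Maximum value = 58 * 58 = 3364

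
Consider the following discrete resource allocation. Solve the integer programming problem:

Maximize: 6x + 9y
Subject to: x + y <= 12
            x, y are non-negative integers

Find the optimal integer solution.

Objective: 6x + 9y, constraint: x + y <= 12
Coefficient of y is 9 > coefficient of x is 6, so allocate the entire budget to y.
Optimal: x = 0, y = 12, value = 108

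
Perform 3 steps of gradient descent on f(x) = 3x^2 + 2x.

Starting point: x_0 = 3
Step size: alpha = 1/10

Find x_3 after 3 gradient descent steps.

f(x) = 3x^2 + 2x, f'(x) = 6x + (2)
Step 1: f'(3) = 20, x_1 = 3 - 1/10 * 20 = 1
Step 2: f'(1) = 8, x_2 = 1 - 1/10 * 8 = 1/5
Step 3: f'(1/5) = 16/5, x_3 = 1/5 - 1/10 * 16/5 = -3/25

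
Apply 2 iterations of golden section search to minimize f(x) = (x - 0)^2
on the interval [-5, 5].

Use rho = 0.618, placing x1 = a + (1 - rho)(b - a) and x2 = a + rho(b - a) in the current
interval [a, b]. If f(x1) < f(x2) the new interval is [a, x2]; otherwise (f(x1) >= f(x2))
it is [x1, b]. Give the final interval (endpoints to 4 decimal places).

Golden section search for min of f(x) = (x - 0)^2 on [-5, 5].
Each step: x1 = a + (1 - rho)(b - a), x2 = a + rho(b - a); if f(x1) < f(x2) keep [a, x2], otherwise keep [x1, b].
Step 1: [-5.0000, 5.0000], x1=-1.1800 (f=1.3924), x2=1.1800 (f=1.3924); f(x1) = f(x2) (tie, not '<') => keep [-1.1800, 5.0000]
Step 2: [-1.1800, 5.0000], x1=1.1808 (f=1.3942), x2=2.6392 (f=6.9656); f(x1) < f(x2) => keep [-1.1800, 2.6392]
Final interval: [-1.1800, 2.6392]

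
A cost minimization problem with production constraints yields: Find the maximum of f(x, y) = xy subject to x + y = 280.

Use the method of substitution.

Substitute y = 280 - x into f(x,y) = xy:
g(x) = x(280 - x) = 280x - x^2
g'(x) = 280 - 2x = 0  =>  x = 140
y = 280 - 140 = 140
Maximum value = 140 * 140 = 19600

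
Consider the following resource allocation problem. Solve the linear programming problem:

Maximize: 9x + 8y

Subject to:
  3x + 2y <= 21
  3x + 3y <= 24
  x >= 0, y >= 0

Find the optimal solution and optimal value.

Feasible vertices: (0, 0), (0, 8), (5, 3), (7, 0)
Objective 9x + 8y at each:
  (0, 0): 0
  (0, 8): 64
  (5, 3): 69
  (7, 0): 63
Maximum is 69 at (5, 3).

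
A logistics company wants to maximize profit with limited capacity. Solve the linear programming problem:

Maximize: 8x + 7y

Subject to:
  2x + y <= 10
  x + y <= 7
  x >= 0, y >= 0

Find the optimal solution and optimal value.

Feasible vertices: (0, 0), (0, 7), (3, 4), (5, 0)
Objective 8x + 7y at each:
  (0, 0): 0
  (0, 7): 49
  (3, 4): 52
  (5, 0): 40
Maximum is 52 at (3, 4).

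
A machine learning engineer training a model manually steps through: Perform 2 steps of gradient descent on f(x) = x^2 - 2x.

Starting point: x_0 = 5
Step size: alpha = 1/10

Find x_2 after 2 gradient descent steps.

f(x) = x^2 - 2x, f'(x) = 2x + (-2)
Step 1: f'(5) = 8, x_1 = 5 - 1/10 * 8 = 21/5
Step 2: f'(21/5) = 32/5, x_2 = 21/5 - 1/10 * 32/5 = 89/25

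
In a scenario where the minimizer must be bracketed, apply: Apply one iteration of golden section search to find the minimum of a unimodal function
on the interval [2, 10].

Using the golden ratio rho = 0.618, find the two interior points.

Golden section search on [2, 10].
Golden ratio rho = 0.618 (approx).
Interior points:
  x_1 = 2 + (1-0.618)*8 = 5.0560
  x_2 = 2 + 0.618*8 = 6.9440
Compare f(x_1) and f(x_2) to determine which subinterval to keep.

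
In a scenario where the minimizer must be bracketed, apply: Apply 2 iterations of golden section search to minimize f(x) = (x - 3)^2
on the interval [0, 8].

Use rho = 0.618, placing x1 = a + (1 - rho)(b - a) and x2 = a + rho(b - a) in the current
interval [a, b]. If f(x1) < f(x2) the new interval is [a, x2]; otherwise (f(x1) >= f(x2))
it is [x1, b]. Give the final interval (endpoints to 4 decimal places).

Golden section search for min of f(x) = (x - 3)^2 on [0, 8].
Each step: x1 = a + (1 - rho)(b - a), x2 = a + rho(b - a); if f(x1) < f(x2) keep [a, x2], otherwise keep [x1, b].
Step 1: [0.0000, 8.0000], x1=3.0560 (f=0.0031), x2=4.9440 (f=3.7791); f(x1) < f(x2) => keep [0.0000, 4.9440]
Step 2: [0.0000, 4.9440], x1=1.8886 (f=1.2352), x2=3.0554 (f=0.0031); f(x1) > f(x2) => keep [1.8886, 4.9440]
Final interval: [1.8886, 4.9440]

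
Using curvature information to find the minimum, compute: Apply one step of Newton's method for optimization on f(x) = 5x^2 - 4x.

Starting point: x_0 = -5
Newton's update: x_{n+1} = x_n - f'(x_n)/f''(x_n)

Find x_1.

f(x) = 5x^2 - 4x
f'(x) = 10x + (-4), f''(x) = 10
Newton step: x_1 = x_0 - f'(x_0)/f''(x_0)
f'(-5) = -54
x_1 = -5 - -54/10 = 2/5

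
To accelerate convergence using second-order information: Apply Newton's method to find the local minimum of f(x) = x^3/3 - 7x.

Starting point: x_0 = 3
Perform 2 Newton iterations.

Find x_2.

f(x) = x^3/3 - 7x
f'(x) = x^2 - 7, f''(x) = 2x
Newton update: x_{n+1} = x_n - (x_n^2 - 7)/(2*x_n)
Step 1: x_0 = 3, f'=2, f''=6, x_1 = 8/3
Step 2: x_1 = 8/3, f'=1/9, f''=16/3, x_2 = 127/48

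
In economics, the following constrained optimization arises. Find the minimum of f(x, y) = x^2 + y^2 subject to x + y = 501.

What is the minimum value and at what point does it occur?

Substitute y = 501 - x into f(x,y) = x^2 + y^2:
g(x) = x^2 + (501 - x)^2 = 2x^2 - 1002x + 251001
g'(x) = 4x - 1002 = 0  =>  x = 501/2
y = 501 - 501/2 = 501/2
Minimum value = (501/2)^2 + (501/2)^2 = 251001/2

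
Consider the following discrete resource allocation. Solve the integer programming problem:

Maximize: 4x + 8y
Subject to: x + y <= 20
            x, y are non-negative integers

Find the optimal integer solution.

Objective: 4x + 8y, constraint: x + y <= 20
Coefficient of y is 8 > coefficient of x is 4, so allocate the entire budget to y.
Optimal: x = 0, y = 20, value = 160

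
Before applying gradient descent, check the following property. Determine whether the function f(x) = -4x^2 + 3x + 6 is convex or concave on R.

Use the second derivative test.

f(x) = -4x^2 + 3x + 6
f'(x) = -8x + 3
f''(x) = -8
Since f''(x) = -8 < 0 for all x, f is concave on R.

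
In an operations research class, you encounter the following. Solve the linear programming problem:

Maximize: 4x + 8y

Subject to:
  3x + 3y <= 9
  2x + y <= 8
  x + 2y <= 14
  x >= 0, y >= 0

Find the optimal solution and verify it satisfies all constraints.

Feasible vertices: (0, 0), (0, 3), (3, 0)
Objective 4x + 8y at each vertex:
  (0, 0): 0
  (0, 3): 24
  (3, 0): 12
Maximum is 24 at (0, 3).
Verify constraints at (x, y) = (0, 3):
  3*0 + 3*3 = 9 <= 9 (active)
  2*0 + 1*3 = 3 <= 8
  1*0 + 2*3 = 6 <= 14
  x = 0 >= 0, y = 3 >= 0. All constraints satisfied.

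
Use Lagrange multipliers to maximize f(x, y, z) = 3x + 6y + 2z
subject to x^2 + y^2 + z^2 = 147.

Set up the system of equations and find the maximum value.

Lagrange conditions: 3 = 2*lambda*x, 6 = 2*lambda*y, 2 = 2*lambda*z
So x:3 = y:6 = z:2, i.e. x = 3t, y = 6t, z = 2t
Constraint: t^2*(3^2 + 6^2 + 2^2) = 147
  t^2 * 49 = 147  =>  t = sqrt(3)
Maximum = 3*3t + 6*6t + 2*2t = 49*sqrt(3) = sqrt(7203)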